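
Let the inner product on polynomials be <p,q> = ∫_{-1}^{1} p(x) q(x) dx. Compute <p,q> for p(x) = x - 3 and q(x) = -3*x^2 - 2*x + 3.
<p,q> = -40/3

Expand the product: p(x)·q(x) = -3*x^3 + 7*x^2 + 9*x - 9.
∫_{-1}^{1} of each monomial x^k gives [2/(k+1) if k even, 0 if k odd]. Integrating term-by-term (or equivalently evaluating the antiderivative F(x) = -3*x^4/4 + 7*x^3/3 + 9*x^2/2 - 9*x at the endpoints):
  F(1) − F(−1) = -35/12 − (125/12) = -40/3.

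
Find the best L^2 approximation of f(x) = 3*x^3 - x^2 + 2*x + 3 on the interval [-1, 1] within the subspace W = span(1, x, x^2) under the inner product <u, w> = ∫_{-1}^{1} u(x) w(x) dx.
g(x) = -x^2 + 19*x/5 + 3

The best approximation g ∈ W is the orthogonal projection of f onto W. Writing g = a_0 + a_1 x + a_2 x^2, the coefficients solve the normal equations G · a = b where
  G_{ij} = <φ_i, φ_j> and b_i = <f, φ_i>, with φ_0 = 1, φ_1 = x, φ_2 = x^2.
G =
  [2, 0, 2/3]
  [0, 2/3, 0]
  [2/3, 0, 2/5],
b = (16/3, 38/15, 8/5).
Solving gives a_0 = 3, a_1 = 19/5, a_2 = -1, so
  g(x) = -x^2 + 19*x/5 + 3.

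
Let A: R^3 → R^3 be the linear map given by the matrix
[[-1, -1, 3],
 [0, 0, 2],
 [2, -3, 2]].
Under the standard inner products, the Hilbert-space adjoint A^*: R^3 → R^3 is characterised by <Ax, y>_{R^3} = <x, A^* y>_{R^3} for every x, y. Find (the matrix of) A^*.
A^* = A^T =
[[-1, 0, 2],
 [-1, 0, -3],
 [3, 2, 2]]

For real matrices with standard dot products, the defining identity <Ax, y> = <x, A^* y> gives (Ax)^T y = x^T (A^*) y, i.e. x^T A^T y = x^T (A^*) y. Since this holds for all x, y, we must have A^* = A^T. Therefore
A^* =
[[-1, 0, 2],
 [-1, 0, -3],
 [3, 2, 2]].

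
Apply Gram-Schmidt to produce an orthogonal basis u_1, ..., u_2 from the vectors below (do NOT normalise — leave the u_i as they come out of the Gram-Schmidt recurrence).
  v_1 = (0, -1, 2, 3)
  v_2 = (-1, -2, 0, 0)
Orthogonal basis:
  u_1 = (0, -1, 2, 3)
  u_2 = (-1, -13/7, -2/7, -3/7)

Apply the Gram-Schmidt recurrence
  u_1 = v_1
  u_i = v_i − Σ_{j<i} ((v_i · u_j) / (u_j · u_j)) · u_j.

Step by step this gives:
  u_1 = (0, -1, 2, 3)
  u_2 = (-1, -13/7, -2/7, -3/7)

Orthogonality check:
  u_2 · u_1 = 0 (should be 0)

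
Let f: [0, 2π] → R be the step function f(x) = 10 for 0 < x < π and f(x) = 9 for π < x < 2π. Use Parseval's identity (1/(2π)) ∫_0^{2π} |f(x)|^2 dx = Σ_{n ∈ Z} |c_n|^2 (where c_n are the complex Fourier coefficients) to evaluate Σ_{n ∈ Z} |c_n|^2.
Σ |c_n|^2 = 181/2

Parseval equates the L^2 energy of f (normalised by 1/(2π)) with the ℓ^2 sum of its Fourier coefficients: (1/(2π)) ∫_0^{2π} |f|^2 = Σ |c_n|^2.
Compute the left side: (1/(2π)) [∫_0^π 10^2 dx + ∫_π^{2π} 9^2 dx] = (1/(2π)) · (100π + 81π) = (100 + 81)/2 = 181/2.
So Σ_{n ∈ Z} |c_n|^2 = 181/2.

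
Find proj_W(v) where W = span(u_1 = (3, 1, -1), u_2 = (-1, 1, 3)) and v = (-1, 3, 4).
proj_W(v) = (-1/2, 2, 9/2)

Set up U = [u_1 | ... | u_2] ∈ R^(3×2). The projector onto W = col(U) is P = U (U^T U)^(-1) U^T.
Compute U^T U =
  [11, -5]
  [-5, 11],
and U^T v = (-4, 16).
Solve U^T U · c = U^T v for the coefficients: c = (3/8, 13/8). The projection is proj_W(v) = U c.
Check: (v - proj_W(v)) · u_1 = 0  (should be 0).
Check: (v - proj_W(v)) · u_2 = 0  (should be 0).
Result: proj_W(v) = (-1/2, 2, 9/2).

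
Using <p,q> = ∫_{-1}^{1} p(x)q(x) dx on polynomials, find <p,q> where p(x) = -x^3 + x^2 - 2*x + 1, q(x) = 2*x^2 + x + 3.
<p,q> = 42/5

Expand the product: p(x)·q(x) = -2*x^5 + x^4 - 6*x^3 + 3*x^2 - 5*x + 3.
∫_{-1}^{1} of each monomial x^k gives [2/(k+1) if k even, 0 if k odd]. Integrating term-by-term (or equivalently evaluating the antiderivative F(x) = -x^6/3 + x^5/5 - 3*x^4/2 + x^3 - 5*x^2/2 + 3*x at the endpoints):
  F(1) − F(−1) = -2/15 − (-128/15) = 42/5.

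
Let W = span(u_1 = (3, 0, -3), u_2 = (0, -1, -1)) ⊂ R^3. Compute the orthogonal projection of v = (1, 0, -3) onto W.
proj_W(v) = (5/3, -2/3, -7/3)

Set up U = [u_1 | ... | u_2] ∈ R^(3×2). The projector onto W = col(U) is P = U (U^T U)^(-1) U^T.
Compute U^T U =
  [18, 3]
  [3, 2],
and U^T v = (12, 3).
Solve U^T U · c = U^T v for the coefficients: c = (5/9, 2/3). The projection is proj_W(v) = U c.
Check: (v - proj_W(v)) · u_1 = 0  (should be 0).
Check: (v - proj_W(v)) · u_2 = 0  (should be 0).
Result: proj_W(v) = (5/3, -2/3, -7/3).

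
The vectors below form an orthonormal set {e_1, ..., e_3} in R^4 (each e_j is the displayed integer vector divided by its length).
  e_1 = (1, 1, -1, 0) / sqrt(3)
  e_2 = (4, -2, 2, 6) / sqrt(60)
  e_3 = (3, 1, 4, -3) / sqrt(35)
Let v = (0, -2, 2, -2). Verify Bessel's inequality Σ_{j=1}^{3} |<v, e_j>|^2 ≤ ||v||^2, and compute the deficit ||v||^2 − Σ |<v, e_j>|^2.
Σ |<v, e_j>|^2 = 68/7; ||v||^2 = 12; deficit = 16/7

Write each e_j = u_j / sqrt(<u_j, u_j>) where u_j is the displayed integer vector. Then <v, e_j> = <v, u_j> / sqrt(<u_j, u_j>), so |<v, e_j>|^2 = <v, u_j>^2 / <u_j, u_j>.
Coefficients: <v, e_1> = -4/sqrt(3), <v, e_2> = -4/sqrt(60), <v, e_3> = 12/sqrt(35).
Square and sum: Σ |<v, e_j>|^2 = 68/7.
Compute ||v||^2 = v·v = 12.
Deficit = 12 − 68/7 = 16/7 ≥ 0, confirming Bessel's inequality. (The deficit equals ||v − Σ <v,e_j> e_j||^2, the squared distance from v to span{e_j}.)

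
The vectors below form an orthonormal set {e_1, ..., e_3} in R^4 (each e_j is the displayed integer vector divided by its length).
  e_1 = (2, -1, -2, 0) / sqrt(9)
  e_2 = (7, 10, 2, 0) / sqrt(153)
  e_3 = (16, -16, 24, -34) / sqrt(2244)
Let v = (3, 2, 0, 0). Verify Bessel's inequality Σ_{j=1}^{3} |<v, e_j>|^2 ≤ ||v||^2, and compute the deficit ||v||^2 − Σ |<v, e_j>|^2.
Σ |<v, e_j>|^2 = 425/33; ||v||^2 = 13; deficit = 4/33

Write each e_j = u_j / sqrt(<u_j, u_j>) where u_j is the displayed integer vector. Then <v, e_j> = <v, u_j> / sqrt(<u_j, u_j>), so |<v, e_j>|^2 = <v, u_j>^2 / <u_j, u_j>.
Coefficients: <v, e_1> = 4/sqrt(9), <v, e_2> = 41/sqrt(153), <v, e_3> = 16/sqrt(2244).
Square and sum: Σ |<v, e_j>|^2 = 425/33.
Compute ||v||^2 = v·v = 13.
Deficit = 13 − 425/33 = 4/33 ≥ 0, confirming Bessel's inequality. (The deficit equals ||v − Σ <v,e_j> e_j||^2, the squared distance from v to span{e_j}.)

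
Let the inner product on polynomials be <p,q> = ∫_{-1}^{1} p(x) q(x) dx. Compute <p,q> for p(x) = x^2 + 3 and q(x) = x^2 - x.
<p,q> = 12/5

Expand the product: p(x)·q(x) = x^4 - x^3 + 3*x^2 - 3*x.
∫_{-1}^{1} of each monomial x^k gives [2/(k+1) if k even, 0 if k odd]. Integrating term-by-term (or equivalently evaluating the antiderivative F(x) = x^5/5 - x^4/4 + x^3 - 3*x^2/2 at the endpoints):
  F(1) − F(−1) = -11/20 − (-59/20) = 12/5.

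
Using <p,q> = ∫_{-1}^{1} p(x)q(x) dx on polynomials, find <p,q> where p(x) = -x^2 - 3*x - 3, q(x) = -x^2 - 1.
<p,q> = 136/15

Expand the product: p(x)·q(x) = x^4 + 3*x^3 + 4*x^2 + 3*x + 3.
∫_{-1}^{1} of each monomial x^k gives [2/(k+1) if k even, 0 if k odd]. Integrating term-by-term (or equivalently evaluating the antiderivative F(x) = x^5/5 + 3*x^4/4 + 4*x^3/3 + 3*x^2/2 + 3*x at the endpoints):
  F(1) − F(−1) = 407/60 − (-137/60) = 136/15.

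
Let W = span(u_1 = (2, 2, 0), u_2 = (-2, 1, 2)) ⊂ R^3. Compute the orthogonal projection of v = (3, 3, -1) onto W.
proj_W(v) = (57/17, 45/17, -8/17)

Set up U = [u_1 | ... | u_2] ∈ R^(3×2). The projector onto W = col(U) is P = U (U^T U)^(-1) U^T.
Compute U^T U =
  [8, -2]
  [-2, 9],
and U^T v = (12, -5).
Solve U^T U · c = U^T v for the coefficients: c = (49/34, -4/17). The projection is proj_W(v) = U c.
Check: (v - proj_W(v)) · u_1 = 0  (should be 0).
Check: (v - proj_W(v)) · u_2 = 0  (should be 0).
Result: proj_W(v) = (57/17, 45/17, -8/17).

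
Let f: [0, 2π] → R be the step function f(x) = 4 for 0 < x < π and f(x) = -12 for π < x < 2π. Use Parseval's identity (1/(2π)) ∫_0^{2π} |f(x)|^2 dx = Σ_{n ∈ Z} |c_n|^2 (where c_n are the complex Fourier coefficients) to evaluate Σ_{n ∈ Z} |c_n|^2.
Σ |c_n|^2 = 80

Parseval equates the L^2 energy of f (normalised by 1/(2π)) with the ℓ^2 sum of its Fourier coefficients: (1/(2π)) ∫_0^{2π} |f|^2 = Σ |c_n|^2.
Compute the left side: (1/(2π)) [∫_0^π 4^2 dx + ∫_π^{2π} (-12)^2 dx] = (1/(2π)) · (16π + 144π) = (16 + 144)/2 = 80.
So Σ_{n ∈ Z} |c_n|^2 = 80.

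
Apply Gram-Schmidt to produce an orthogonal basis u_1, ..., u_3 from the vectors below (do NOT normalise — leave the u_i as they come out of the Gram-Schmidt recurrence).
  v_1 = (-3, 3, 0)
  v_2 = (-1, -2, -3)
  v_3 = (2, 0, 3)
Orthogonal basis:
  u_1 = (-3, 3, 0)
  u_2 = (-3/2, -3/2, -3)
  u_3 = (-1/3, -1/3, 1/3)

Apply the Gram-Schmidt recurrence
  u_1 = v_1
  u_i = v_i − Σ_{j<i} ((v_i · u_j) / (u_j · u_j)) · u_j.

Step by step this gives:
  u_1 = (-3, 3, 0)
  u_2 = (-3/2, -3/2, -3)
  u_3 = (-1/3, -1/3, 1/3)

Orthogonality check:
  u_2 · u_1 = 0 (should be 0)
  u_3 · u_1 = 0 (should be 0)
  u_3 · u_2 = 0 (should be 0)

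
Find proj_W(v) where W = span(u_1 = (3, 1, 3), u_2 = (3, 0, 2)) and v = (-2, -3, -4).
proj_W(v) = (-21/11, -63/22, -91/22)

Set up U = [u_1 | ... | u_2] ∈ R^(3×2). The projector onto W = col(U) is P = U (U^T U)^(-1) U^T.
Compute U^T U =
  [19, 15]
  [15, 13],
and U^T v = (-21, -14).
Solve U^T U · c = U^T v for the coefficients: c = (-63/22, 49/22). The projection is proj_W(v) = U c.
Check: (v - proj_W(v)) · u_1 = 0  (should be 0).
Check: (v - proj_W(v)) · u_2 = 0  (should be 0).
Result: proj_W(v) = (-21/11, -63/22, -91/22).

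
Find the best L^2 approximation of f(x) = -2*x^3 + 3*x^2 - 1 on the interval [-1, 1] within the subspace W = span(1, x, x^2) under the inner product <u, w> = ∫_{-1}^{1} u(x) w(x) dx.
g(x) = 3*x^2 - 6*x/5 - 1

The best approximation g ∈ W is the orthogonal projection of f onto W. Writing g = a_0 + a_1 x + a_2 x^2, the coefficients solve the normal equations G · a = b where
  G_{ij} = <φ_i, φ_j> and b_i = <f, φ_i>, with φ_0 = 1, φ_1 = x, φ_2 = x^2.
G =
  [2, 0, 2/3]
  [0, 2/3, 0]
  [2/3, 0, 2/5],
b = (0, -4/5, 8/15).
Solving gives a_0 = -1, a_1 = -6/5, a_2 = 3, so
  g(x) = 3*x^2 - 6*x/5 - 1.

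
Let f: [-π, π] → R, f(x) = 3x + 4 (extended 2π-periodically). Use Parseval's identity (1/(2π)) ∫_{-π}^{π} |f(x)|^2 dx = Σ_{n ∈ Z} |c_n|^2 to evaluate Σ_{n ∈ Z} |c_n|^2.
Σ |c_n|^2 = 3π^2 + 16

Expand and integrate term by term over [-π, π]:
  ∫ (3x)^2 dx = 9·(2π^3/3); ∫ 2·3·(4)·x dx = 0 (odd integrand); ∫ 4^2 dx = 16·2π.
So (1/(2π)) ∫_{-π}^{π} (3x + 4)^2 dx = 9π^2/3 + 16 = 3π^2 + 16.
Parseval ⇒ Σ |c_n|^2 = 3π^2 + 16.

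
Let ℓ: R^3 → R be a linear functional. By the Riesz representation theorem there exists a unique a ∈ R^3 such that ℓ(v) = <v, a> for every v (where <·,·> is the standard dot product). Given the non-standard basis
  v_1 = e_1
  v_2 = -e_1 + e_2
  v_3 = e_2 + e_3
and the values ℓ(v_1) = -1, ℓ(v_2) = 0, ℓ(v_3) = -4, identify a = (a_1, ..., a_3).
a = (-1, -1, -3)

Write a = (a_1, ..., a_3) in the standard basis. For each basis vector v_i, ℓ(v_i) = <v_i, a> is a linear equation in the a_j's. Collect the n equations into a matrix system V a = ℓ, where row i of V is v_i (expressed in the standard basis). Since V is invertible (lower-triangular with 1s on the diagonal, up to permutation), solve by back-substitution:
  V =
[[1, 0, 0],
 [-1, 1, 0],
 [0, 1, 1]]
  V a = (-1, 0, -4)
Solving gives a = (-1, -1, -3).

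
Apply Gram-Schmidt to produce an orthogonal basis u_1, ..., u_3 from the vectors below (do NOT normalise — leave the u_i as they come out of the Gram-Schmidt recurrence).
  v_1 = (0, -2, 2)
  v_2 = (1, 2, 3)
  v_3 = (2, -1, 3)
Orthogonal basis:
  u_1 = (0, -2, 2)
  u_2 = (1, 5/2, 5/2)
  u_3 = (40/27, -8/27, -8/27)

Apply the Gram-Schmidt recurrence
  u_1 = v_1
  u_i = v_i − Σ_{j<i} ((v_i · u_j) / (u_j · u_j)) · u_j.

Step by step this gives:
  u_1 = (0, -2, 2)
  u_2 = (1, 5/2, 5/2)
  u_3 = (40/27, -8/27, -8/27)

Orthogonality check:
  u_2 · u_1 = 0 (should be 0)
  u_3 · u_1 = 0 (should be 0)
  u_3 · u_2 = 0 (should be 0)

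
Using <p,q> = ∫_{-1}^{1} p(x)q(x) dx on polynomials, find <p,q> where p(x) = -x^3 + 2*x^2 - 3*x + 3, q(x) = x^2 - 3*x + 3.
<p,q> = 32

Expand the product: p(x)·q(x) = -x^5 + 5*x^4 - 12*x^3 + 18*x^2 - 18*x + 9.
∫_{-1}^{1} of each monomial x^k gives [2/(k+1) if k even, 0 if k odd]. Integrating term-by-term (or equivalently evaluating the antiderivative F(x) = -x^6/6 + x^5 - 3*x^4 + 6*x^3 - 9*x^2 + 9*x at the endpoints):
  F(1) − F(−1) = 23/6 − (-169/6) = 32.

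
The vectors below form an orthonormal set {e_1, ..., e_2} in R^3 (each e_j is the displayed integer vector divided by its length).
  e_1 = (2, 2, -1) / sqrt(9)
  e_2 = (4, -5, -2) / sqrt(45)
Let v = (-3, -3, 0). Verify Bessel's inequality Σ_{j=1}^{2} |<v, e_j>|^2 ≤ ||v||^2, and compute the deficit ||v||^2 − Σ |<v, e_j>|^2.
Σ |<v, e_j>|^2 = 81/5; ||v||^2 = 18; deficit = 9/5

Write each e_j = u_j / sqrt(<u_j, u_j>) where u_j is the displayed integer vector. Then <v, e_j> = <v, u_j> / sqrt(<u_j, u_j>), so |<v, e_j>|^2 = <v, u_j>^2 / <u_j, u_j>.
Coefficients: <v, e_1> = -12/sqrt(9), <v, e_2> = 3/sqrt(45).
Square and sum: Σ |<v, e_j>|^2 = 81/5.
Compute ||v||^2 = v·v = 18.
Deficit = 18 − 81/5 = 9/5 ≥ 0, confirming Bessel's inequality. (The deficit equals ||v − Σ <v,e_j> e_j||^2, the squared distance from v to span{e_j}.)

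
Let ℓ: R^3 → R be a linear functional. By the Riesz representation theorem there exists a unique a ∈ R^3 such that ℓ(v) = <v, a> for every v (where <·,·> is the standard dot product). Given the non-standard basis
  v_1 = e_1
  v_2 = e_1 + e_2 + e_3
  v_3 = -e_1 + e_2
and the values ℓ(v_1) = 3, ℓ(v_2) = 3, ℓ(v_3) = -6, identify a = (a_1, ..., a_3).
a = (3, -3, 3)

Write a = (a_1, ..., a_3) in the standard basis. For each basis vector v_i, ℓ(v_i) = <v_i, a> is a linear equation in the a_j's. Collect the n equations into a matrix system V a = ℓ, where row i of V is v_i (expressed in the standard basis). Since V is invertible (lower-triangular with 1s on the diagonal, up to permutation), solve by back-substitution:
  V =
[[1, 0, 0],
 [1, 1, 1],
 [-1, 1, 0]]
  V a = (3, 3, -6)
Solving gives a = (3, -3, 3).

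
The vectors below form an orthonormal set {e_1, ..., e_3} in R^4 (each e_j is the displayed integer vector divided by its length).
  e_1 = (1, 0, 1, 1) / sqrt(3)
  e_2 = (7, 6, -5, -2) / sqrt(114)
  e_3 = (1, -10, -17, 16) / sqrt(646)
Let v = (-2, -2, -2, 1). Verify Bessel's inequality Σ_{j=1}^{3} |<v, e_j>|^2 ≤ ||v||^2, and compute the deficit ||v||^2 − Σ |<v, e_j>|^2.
Σ |<v, e_j>|^2 = 13; ||v||^2 = 13; deficit = 0

Write each e_j = u_j / sqrt(<u_j, u_j>) where u_j is the displayed integer vector. Then <v, e_j> = <v, u_j> / sqrt(<u_j, u_j>), so |<v, e_j>|^2 = <v, u_j>^2 / <u_j, u_j>.
Coefficients: <v, e_1> = -3/sqrt(3), <v, e_2> = -18/sqrt(114), <v, e_3> = 68/sqrt(646).
Square and sum: Σ |<v, e_j>|^2 = 13.
Compute ||v||^2 = v·v = 13.
Deficit = 13 − 13 = 0 ≥ 0, confirming Bessel's inequality. (The deficit equals ||v − Σ <v,e_j> e_j||^2, the squared distance from v to span{e_j}.)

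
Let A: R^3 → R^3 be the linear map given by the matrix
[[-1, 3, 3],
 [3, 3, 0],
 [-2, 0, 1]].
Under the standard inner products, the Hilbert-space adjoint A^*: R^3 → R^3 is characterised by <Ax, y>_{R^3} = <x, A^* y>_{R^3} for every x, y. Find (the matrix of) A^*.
A^* = A^T =
[[-1, 3, -2],
 [3, 3, 0],
 [3, 0, 1]]

For real matrices with standard dot products, the defining identity <Ax, y> = <x, A^* y> gives (Ax)^T y = x^T (A^*) y, i.e. x^T A^T y = x^T (A^*) y. Since this holds for all x, y, we must have A^* = A^T. Therefore
A^* =
[[-1, 3, -2],
 [3, 3, 0],
 [3, 0, 1]].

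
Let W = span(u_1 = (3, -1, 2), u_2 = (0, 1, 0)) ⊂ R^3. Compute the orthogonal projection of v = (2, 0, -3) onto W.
proj_W(v) = (0, 0, 0)

Set up U = [u_1 | ... | u_2] ∈ R^(3×2). The projector onto W = col(U) is P = U (U^T U)^(-1) U^T.
Compute U^T U =
  [14, -1]
  [-1, 1],
and U^T v = (0, 0).
Solve U^T U · c = U^T v for the coefficients: c = (0, 0). The projection is proj_W(v) = U c.
Check: (v - proj_W(v)) · u_1 = 0  (should be 0).
Check: (v - proj_W(v)) · u_2 = 0  (should be 0).
Result: proj_W(v) = (0, 0, 0).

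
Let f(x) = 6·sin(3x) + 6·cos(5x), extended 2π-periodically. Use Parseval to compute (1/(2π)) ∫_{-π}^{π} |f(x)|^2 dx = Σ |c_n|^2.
Σ |c_n|^2 = 36

Expand |f|^2 and use orthogonality of {sin(nx), cos(mx)} on [-π, π]:
  ∫_{-π}^{π} sin(nx)^2 dx = π, ∫ cos(mx)^2 dx = π, and cross terms integrate to 0.
So ∫_{-π}^{π} f(x)^2 dx = 6^2 · π + 6^2 · π = (36 + 36)π.
Divide by 2π: (36 + 36)/2 = 36.
By Parseval, this equals Σ |c_n|^2.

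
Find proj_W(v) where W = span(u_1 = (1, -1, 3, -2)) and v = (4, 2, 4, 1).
proj_W(v) = (4/5, -4/5, 12/5, -8/5)

Set up U = [u_1 | ... | u_1] ∈ R^(4×1). The projector onto W = col(U) is P = U (U^T U)^(-1) U^T.
Compute U^T U =
  [15],
and U^T v = (12).
Solve U^T U · c = U^T v for the coefficients: c = (4/5). The projection is proj_W(v) = U c.
Check: (v - proj_W(v)) · u_1 = 0  (should be 0).
Result: proj_W(v) = (4/5, -4/5, 12/5, -8/5).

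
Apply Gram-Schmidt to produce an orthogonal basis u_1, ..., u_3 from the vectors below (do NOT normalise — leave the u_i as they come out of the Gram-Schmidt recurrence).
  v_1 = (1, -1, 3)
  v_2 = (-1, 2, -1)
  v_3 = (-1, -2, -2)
Orthogonal basis:
  u_1 = (1, -1, 3)
  u_2 = (-5/11, 16/11, 7/11)
  u_3 = (-7/6, -7/15, 7/30)

Apply the Gram-Schmidt recurrence
  u_1 = v_1
  u_i = v_i − Σ_{j<i} ((v_i · u_j) / (u_j · u_j)) · u_j.

Step by step this gives:
  u_1 = (1, -1, 3)
  u_2 = (-5/11, 16/11, 7/11)
  u_3 = (-7/6, -7/15, 7/30)

Orthogonality check:
  u_2 · u_1 = 0 (should be 0)
  u_3 · u_1 = 0 (should be 0)
  u_3 · u_2 = 0 (should be 0)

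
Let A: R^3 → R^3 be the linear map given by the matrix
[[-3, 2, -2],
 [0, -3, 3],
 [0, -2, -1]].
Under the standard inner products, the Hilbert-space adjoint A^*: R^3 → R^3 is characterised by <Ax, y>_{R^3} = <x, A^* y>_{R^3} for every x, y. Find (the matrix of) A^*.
A^* = A^T =
[[-3, 0, 0],
 [2, -3, -2],
 [-2, 3, -1]]

For real matrices with standard dot products, the defining identity <Ax, y> = <x, A^* y> gives (Ax)^T y = x^T (A^*) y, i.e. x^T A^T y = x^T (A^*) y. Since this holds for all x, y, we must have A^* = A^T. Therefore
A^* =
[[-3, 0, 0],
 [2, -3, -2],
 [-2, 3, -1]].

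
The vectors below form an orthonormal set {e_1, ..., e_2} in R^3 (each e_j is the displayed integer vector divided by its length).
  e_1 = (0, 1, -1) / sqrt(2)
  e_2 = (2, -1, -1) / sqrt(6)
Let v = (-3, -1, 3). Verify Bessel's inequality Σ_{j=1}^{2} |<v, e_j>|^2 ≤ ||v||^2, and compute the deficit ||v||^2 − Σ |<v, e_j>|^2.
Σ |<v, e_j>|^2 = 56/3; ||v||^2 = 19; deficit = 1/3

Write each e_j = u_j / sqrt(<u_j, u_j>) where u_j is the displayed integer vector. Then <v, e_j> = <v, u_j> / sqrt(<u_j, u_j>), so |<v, e_j>|^2 = <v, u_j>^2 / <u_j, u_j>.
Coefficients: <v, e_1> = -4/sqrt(2), <v, e_2> = -8/sqrt(6).
Square and sum: Σ |<v, e_j>|^2 = 56/3.
Compute ||v||^2 = v·v = 19.
Deficit = 19 − 56/3 = 1/3 ≥ 0, confirming Bessel's inequality. (The deficit equals ||v − Σ <v,e_j> e_j||^2, the squared distance from v to span{e_j}.)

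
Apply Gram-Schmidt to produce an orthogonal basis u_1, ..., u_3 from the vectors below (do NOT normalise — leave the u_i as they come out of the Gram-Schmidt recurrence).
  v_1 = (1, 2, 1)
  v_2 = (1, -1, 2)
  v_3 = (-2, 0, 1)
Orthogonal basis:
  u_1 = (1, 2, 1)
  u_2 = (5/6, -4/3, 11/6)
  u_3 = (-13/7, 13/35, 39/35)

Apply the Gram-Schmidt recurrence
  u_1 = v_1
  u_i = v_i − Σ_{j<i} ((v_i · u_j) / (u_j · u_j)) · u_j.

Step by step this gives:
  u_1 = (1, 2, 1)
  u_2 = (5/6, -4/3, 11/6)
  u_3 = (-13/7, 13/35, 39/35)

Orthogonality check:
  u_2 · u_1 = 0 (should be 0)
  u_3 · u_1 = 0 (should be 0)
  u_3 · u_2 = 0 (should be 0)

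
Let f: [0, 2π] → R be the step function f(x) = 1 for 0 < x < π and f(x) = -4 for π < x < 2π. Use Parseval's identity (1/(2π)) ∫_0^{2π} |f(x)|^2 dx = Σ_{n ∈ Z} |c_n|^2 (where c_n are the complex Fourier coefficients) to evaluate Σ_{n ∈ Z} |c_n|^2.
Σ |c_n|^2 = 17/2

Parseval equates the L^2 energy of f (normalised by 1/(2π)) with the ℓ^2 sum of its Fourier coefficients: (1/(2π)) ∫_0^{2π} |f|^2 = Σ |c_n|^2.
Compute the left side: (1/(2π)) [∫_0^π 1^2 dx + ∫_π^{2π} (-4)^2 dx] = (1/(2π)) · (1π + 16π) = (1 + 16)/2 = 17/2.
So Σ_{n ∈ Z} |c_n|^2 = 17/2.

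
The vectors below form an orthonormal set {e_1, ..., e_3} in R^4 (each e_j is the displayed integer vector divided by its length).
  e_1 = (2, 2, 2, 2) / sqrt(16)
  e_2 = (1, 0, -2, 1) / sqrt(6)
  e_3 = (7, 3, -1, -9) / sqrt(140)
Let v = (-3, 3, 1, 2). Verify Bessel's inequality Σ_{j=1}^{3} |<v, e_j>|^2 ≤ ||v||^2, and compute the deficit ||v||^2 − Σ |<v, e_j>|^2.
Σ |<v, e_j>|^2 = 743/70; ||v||^2 = 23; deficit = 867/70

Write each e_j = u_j / sqrt(<u_j, u_j>) where u_j is the displayed integer vector. Then <v, e_j> = <v, u_j> / sqrt(<u_j, u_j>), so |<v, e_j>|^2 = <v, u_j>^2 / <u_j, u_j>.
Coefficients: <v, e_1> = 6/sqrt(16), <v, e_2> = -3/sqrt(6), <v, e_3> = -31/sqrt(140).
Square and sum: Σ |<v, e_j>|^2 = 743/70.
Compute ||v||^2 = v·v = 23.
Deficit = 23 − 743/70 = 867/70 ≥ 0, confirming Bessel's inequality. (The deficit equals ||v − Σ <v,e_j> e_j||^2, the squared distance from v to span{e_j}.)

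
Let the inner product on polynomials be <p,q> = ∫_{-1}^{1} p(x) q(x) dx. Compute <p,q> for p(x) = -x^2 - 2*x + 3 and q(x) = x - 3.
<p,q> = -52/3

Expand the product: p(x)·q(x) = -x^3 + x^2 + 9*x - 9.
∫_{-1}^{1} of each monomial x^k gives [2/(k+1) if k even, 0 if k odd]. Integrating term-by-term (or equivalently evaluating the antiderivative F(x) = -x^4/4 + x^3/3 + 9*x^2/2 - 9*x at the endpoints):
  F(1) − F(−1) = -53/12 − (155/12) = -52/3.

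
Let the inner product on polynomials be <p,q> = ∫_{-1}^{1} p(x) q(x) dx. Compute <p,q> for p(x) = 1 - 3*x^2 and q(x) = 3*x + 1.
<p,q> = 0

Expand the product: p(x)·q(x) = -9*x^3 - 3*x^2 + 3*x + 1.
∫_{-1}^{1} of each monomial x^k gives [2/(k+1) if k even, 0 if k odd]. Integrating term-by-term (or equivalently evaluating the antiderivative F(x) = -9*x^4/4 - x^3 + 3*x^2/2 + x at the endpoints):
  F(1) − F(−1) = -3/4 − (-3/4) = 0.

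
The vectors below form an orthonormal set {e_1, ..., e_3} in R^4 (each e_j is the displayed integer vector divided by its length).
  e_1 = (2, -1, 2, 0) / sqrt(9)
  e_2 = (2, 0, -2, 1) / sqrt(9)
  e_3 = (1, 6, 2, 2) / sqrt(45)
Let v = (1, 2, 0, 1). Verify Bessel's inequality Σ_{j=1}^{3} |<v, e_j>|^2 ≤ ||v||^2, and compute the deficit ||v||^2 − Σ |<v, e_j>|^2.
Σ |<v, e_j>|^2 = 6; ||v||^2 = 6; deficit = 0

Write each e_j = u_j / sqrt(<u_j, u_j>) where u_j is the displayed integer vector. Then <v, e_j> = <v, u_j> / sqrt(<u_j, u_j>), so |<v, e_j>|^2 = <v, u_j>^2 / <u_j, u_j>.
Coefficients: <v, e_1> = 0/sqrt(9), <v, e_2> = 3/sqrt(9), <v, e_3> = 15/sqrt(45).
Square and sum: Σ |<v, e_j>|^2 = 6.
Compute ||v||^2 = v·v = 6.
Deficit = 6 − 6 = 0 ≥ 0, confirming Bessel's inequality. (The deficit equals ||v − Σ <v,e_j> e_j||^2, the squared distance from v to span{e_j}.)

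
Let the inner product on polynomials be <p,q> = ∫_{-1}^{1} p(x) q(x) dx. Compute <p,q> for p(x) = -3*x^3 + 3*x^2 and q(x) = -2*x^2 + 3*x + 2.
<p,q> = -2

Expand the product: p(x)·q(x) = 6*x^5 - 15*x^4 + 3*x^3 + 6*x^2.
∫_{-1}^{1} of each monomial x^k gives [2/(k+1) if k even, 0 if k odd]. Integrating term-by-term (or equivalently evaluating the antiderivative F(x) = x^6 - 3*x^5 + 3*x^4/4 + 2*x^3 at the endpoints):
  F(1) − F(−1) = 3/4 − (11/4) = -2.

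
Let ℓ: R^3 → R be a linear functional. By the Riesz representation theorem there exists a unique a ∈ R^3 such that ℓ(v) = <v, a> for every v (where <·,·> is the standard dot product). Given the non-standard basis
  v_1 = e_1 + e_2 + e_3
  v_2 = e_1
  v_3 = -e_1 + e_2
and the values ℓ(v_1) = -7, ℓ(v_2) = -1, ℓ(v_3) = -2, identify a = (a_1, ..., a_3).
a = (-1, -3, -3)

Write a = (a_1, ..., a_3) in the standard basis. For each basis vector v_i, ℓ(v_i) = <v_i, a> is a linear equation in the a_j's. Collect the n equations into a matrix system V a = ℓ, where row i of V is v_i (expressed in the standard basis). Since V is invertible (lower-triangular with 1s on the diagonal, up to permutation), solve by back-substitution:
  V =
[[1, 1, 1],
 [1, 0, 0],
 [-1, 1, 0]]
  V a = (-7, -1, -2)
Solving gives a = (-1, -3, -3).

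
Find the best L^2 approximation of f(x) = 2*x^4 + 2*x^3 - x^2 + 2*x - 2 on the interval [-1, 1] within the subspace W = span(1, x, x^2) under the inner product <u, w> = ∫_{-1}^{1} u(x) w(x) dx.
g(x) = 5*x^2/7 + 16*x/5 - 76/35

The best approximation g ∈ W is the orthogonal projection of f onto W. Writing g = a_0 + a_1 x + a_2 x^2, the coefficients solve the normal equations G · a = b where
  G_{ij} = <φ_i, φ_j> and b_i = <f, φ_i>, with φ_0 = 1, φ_1 = x, φ_2 = x^2.
G =
  [2, 0, 2/3]
  [0, 2/3, 0]
  [2/3, 0, 2/5],
b = (-58/15, 32/15, -122/105).
Solving gives a_0 = -76/35, a_1 = 16/5, a_2 = 5/7, so
  g(x) = 5*x^2/7 + 16*x/5 - 76/35.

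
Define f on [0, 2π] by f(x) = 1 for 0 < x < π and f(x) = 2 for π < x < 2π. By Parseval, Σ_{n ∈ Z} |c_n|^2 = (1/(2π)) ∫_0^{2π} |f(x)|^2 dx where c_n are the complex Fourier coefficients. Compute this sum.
Σ |c_n|^2 = 5/2

Parseval equates the L^2 energy of f (normalised by 1/(2π)) with the ℓ^2 sum of its Fourier coefficients: (1/(2π)) ∫_0^{2π} |f|^2 = Σ |c_n|^2.
Compute the left side: (1/(2π)) [∫_0^π 1^2 dx + ∫_π^{2π} 2^2 dx] = (1/(2π)) · (1π + 4π) = (1 + 4)/2 = 5/2.
So Σ_{n ∈ Z} |c_n|^2 = 5/2.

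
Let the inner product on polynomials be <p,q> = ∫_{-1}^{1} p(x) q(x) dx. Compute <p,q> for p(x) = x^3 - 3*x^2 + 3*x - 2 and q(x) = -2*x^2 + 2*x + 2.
<p,q> = -32/15

Expand the product: p(x)·q(x) = -2*x^5 + 8*x^4 - 10*x^3 + 4*x^2 + 2*x - 4.
∫_{-1}^{1} of each monomial x^k gives [2/(k+1) if k even, 0 if k odd]. Integrating term-by-term (or equivalently evaluating the antiderivative F(x) = -x^6/3 + 8*x^5/5 - 5*x^4/2 + 4*x^3/3 + x^2 - 4*x at the endpoints):
  F(1) − F(−1) = -29/10 − (-23/30) = -32/15.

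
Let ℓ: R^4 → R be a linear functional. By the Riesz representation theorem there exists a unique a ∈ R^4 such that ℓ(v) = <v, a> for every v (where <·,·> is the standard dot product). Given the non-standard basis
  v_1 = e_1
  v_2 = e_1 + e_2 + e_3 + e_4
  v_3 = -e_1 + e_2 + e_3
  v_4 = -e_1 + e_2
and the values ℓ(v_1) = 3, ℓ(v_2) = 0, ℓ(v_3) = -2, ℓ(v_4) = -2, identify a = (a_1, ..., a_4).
a = (3, 1, 0, -4)

Write a = (a_1, ..., a_4) in the standard basis. For each basis vector v_i, ℓ(v_i) = <v_i, a> is a linear equation in the a_j's. Collect the n equations into a matrix system V a = ℓ, where row i of V is v_i (expressed in the standard basis). Since V is invertible (lower-triangular with 1s on the diagonal, up to permutation), solve by back-substitution:
  V =
[[1, 0, 0, 0],
 [1, 1, 1, 1],
 [-1, 1, 1, 0],
 [-1, 1, 0, 0]]
  V a = (3, 0, -2, -2)
Solving gives a = (3, 1, 0, -4).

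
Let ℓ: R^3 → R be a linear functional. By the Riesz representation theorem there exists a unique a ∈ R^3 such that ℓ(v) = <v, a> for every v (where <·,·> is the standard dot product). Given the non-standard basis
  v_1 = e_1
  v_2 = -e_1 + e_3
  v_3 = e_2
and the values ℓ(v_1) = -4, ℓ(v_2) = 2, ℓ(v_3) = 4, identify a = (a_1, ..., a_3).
a = (-4, 4, -2)

Write a = (a_1, ..., a_3) in the standard basis. For each basis vector v_i, ℓ(v_i) = <v_i, a> is a linear equation in the a_j's. Collect the n equations into a matrix system V a = ℓ, where row i of V is v_i (expressed in the standard basis). Since V is invertible (lower-triangular with 1s on the diagonal, up to permutation), solve by back-substitution:
  V =
[[1, 0, 0],
 [-1, 0, 1],
 [0, 1, 0]]
  V a = (-4, 2, 4)
Solving gives a = (-4, 4, -2).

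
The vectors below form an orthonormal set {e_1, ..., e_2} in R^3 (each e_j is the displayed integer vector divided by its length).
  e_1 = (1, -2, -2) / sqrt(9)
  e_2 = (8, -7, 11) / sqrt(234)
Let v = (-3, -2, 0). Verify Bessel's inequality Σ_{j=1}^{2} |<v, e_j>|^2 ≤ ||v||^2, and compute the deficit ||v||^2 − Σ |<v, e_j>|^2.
Σ |<v, e_j>|^2 = 7/13; ||v||^2 = 13; deficit = 162/13

Write each e_j = u_j / sqrt(<u_j, u_j>) where u_j is the displayed integer vector. Then <v, e_j> = <v, u_j> / sqrt(<u_j, u_j>), so |<v, e_j>|^2 = <v, u_j>^2 / <u_j, u_j>.
Coefficients: <v, e_1> = 1/sqrt(9), <v, e_2> = -10/sqrt(234).
Square and sum: Σ |<v, e_j>|^2 = 7/13.
Compute ||v||^2 = v·v = 13.
Deficit = 13 − 7/13 = 162/13 ≥ 0, confirming Bessel's inequality. (The deficit equals ||v − Σ <v,e_j> e_j||^2, the squared distance from v to span{e_j}.)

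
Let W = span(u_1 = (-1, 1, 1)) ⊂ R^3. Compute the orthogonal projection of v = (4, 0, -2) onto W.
proj_W(v) = (2, -2, -2)

Set up U = [u_1 | ... | u_1] ∈ R^(3×1). The projector onto W = col(U) is P = U (U^T U)^(-1) U^T.
Compute U^T U =
  [3],
and U^T v = (-6).
Solve U^T U · c = U^T v for the coefficients: c = (-2). The projection is proj_W(v) = U c.
Check: (v - proj_W(v)) · u_1 = 0  (should be 0).
Result: proj_W(v) = (2, -2, -2).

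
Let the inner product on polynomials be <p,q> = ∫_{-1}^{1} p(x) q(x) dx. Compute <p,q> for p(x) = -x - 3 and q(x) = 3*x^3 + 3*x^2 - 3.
<p,q> = 54/5

Expand the product: p(x)·q(x) = -3*x^4 - 12*x^3 - 9*x^2 + 3*x + 9.
∫_{-1}^{1} of each monomial x^k gives [2/(k+1) if k even, 0 if k odd]. Integrating term-by-term (or equivalently evaluating the antiderivative F(x) = -3*x^5/5 - 3*x^4 - 3*x^3 + 3*x^2/2 + 9*x at the endpoints):
  F(1) − F(−1) = 39/10 − (-69/10) = 54/5.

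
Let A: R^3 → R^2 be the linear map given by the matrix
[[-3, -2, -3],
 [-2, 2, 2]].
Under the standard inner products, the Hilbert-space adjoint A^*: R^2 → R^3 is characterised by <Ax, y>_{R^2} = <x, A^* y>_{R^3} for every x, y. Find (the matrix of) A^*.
A^* = A^T =
[[-3, -2],
 [-2, 2],
 [-3, 2]]

For real matrices with standard dot products, the defining identity <Ax, y> = <x, A^* y> gives (Ax)^T y = x^T (A^*) y, i.e. x^T A^T y = x^T (A^*) y. Since this holds for all x, y, we must have A^* = A^T. Therefore
A^* =
[[-3, -2],
 [-2, 2],
 [-3, 2]].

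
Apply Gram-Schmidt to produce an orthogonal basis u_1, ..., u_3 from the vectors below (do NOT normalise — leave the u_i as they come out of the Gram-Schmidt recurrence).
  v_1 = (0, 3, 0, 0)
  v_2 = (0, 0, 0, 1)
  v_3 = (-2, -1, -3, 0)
Orthogonal basis:
  u_1 = (0, 3, 0, 0)
  u_2 = (0, 0, 0, 1)
  u_3 = (-2, 0, -3, 0)

Apply the Gram-Schmidt recurrence
  u_1 = v_1
  u_i = v_i − Σ_{j<i} ((v_i · u_j) / (u_j · u_j)) · u_j.

Step by step this gives:
  u_1 = (0, 3, 0, 0)
  u_2 = (0, 0, 0, 1)
  u_3 = (-2, 0, -3, 0)

Orthogonality check:
  u_2 · u_1 = 0 (should be 0)
  u_3 · u_1 = 0 (should be 0)
  u_3 · u_2 = 0 (should be 0)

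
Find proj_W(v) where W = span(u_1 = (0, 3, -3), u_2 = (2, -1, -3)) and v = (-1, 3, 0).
proj_W(v) = (-4/3, 17/6, -1/6)

Set up U = [u_1 | ... | u_2] ∈ R^(3×2). The projector onto W = col(U) is P = U (U^T U)^(-1) U^T.
Compute U^T U =
  [18, 6]
  [6, 14],
and U^T v = (9, -5).
Solve U^T U · c = U^T v for the coefficients: c = (13/18, -2/3). The projection is proj_W(v) = U c.
Check: (v - proj_W(v)) · u_1 = 0  (should be 0).
Check: (v - proj_W(v)) · u_2 = 0  (should be 0).
Result: proj_W(v) = (-4/3, 17/6, -1/6).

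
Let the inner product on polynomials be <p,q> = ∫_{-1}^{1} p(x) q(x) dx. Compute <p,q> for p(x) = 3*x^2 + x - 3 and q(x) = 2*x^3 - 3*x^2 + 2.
<p,q> = -24/5

Expand the product: p(x)·q(x) = 6*x^5 - 7*x^4 - 9*x^3 + 15*x^2 + 2*x - 6.
∫_{-1}^{1} of each monomial x^k gives [2/(k+1) if k even, 0 if k odd]. Integrating term-by-term (or equivalently evaluating the antiderivative F(x) = x^6 - 7*x^5/5 - 9*x^4/4 + 5*x^3 + x^2 - 6*x at the endpoints):
  F(1) − F(−1) = -53/20 − (43/20) = -24/5.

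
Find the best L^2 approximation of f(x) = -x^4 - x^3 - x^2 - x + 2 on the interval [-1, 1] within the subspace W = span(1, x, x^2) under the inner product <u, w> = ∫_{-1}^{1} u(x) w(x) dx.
g(x) = -13*x^2/7 - 8*x/5 + 73/35

The best approximation g ∈ W is the orthogonal projection of f onto W. Writing g = a_0 + a_1 x + a_2 x^2, the coefficients solve the normal equations G · a = b where
  G_{ij} = <φ_i, φ_j> and b_i = <f, φ_i>, with φ_0 = 1, φ_1 = x, φ_2 = x^2.
G =
  [2, 0, 2/3]
  [0, 2/3, 0]
  [2/3, 0, 2/5],
b = (44/15, -16/15, 68/105).
Solving gives a_0 = 73/35, a_1 = -8/5, a_2 = -13/7, so
  g(x) = -13*x^2/7 - 8*x/5 + 73/35.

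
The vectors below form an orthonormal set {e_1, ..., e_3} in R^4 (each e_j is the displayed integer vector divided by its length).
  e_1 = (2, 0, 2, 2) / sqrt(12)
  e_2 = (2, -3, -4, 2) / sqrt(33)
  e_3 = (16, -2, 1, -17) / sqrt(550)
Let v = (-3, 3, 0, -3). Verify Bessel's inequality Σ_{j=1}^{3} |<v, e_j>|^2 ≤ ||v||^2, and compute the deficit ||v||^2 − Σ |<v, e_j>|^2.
Σ |<v, e_j>|^2 = 1269/50; ||v||^2 = 27; deficit = 81/50

Write each e_j = u_j / sqrt(<u_j, u_j>) where u_j is the displayed integer vector. Then <v, e_j> = <v, u_j> / sqrt(<u_j, u_j>), so |<v, e_j>|^2 = <v, u_j>^2 / <u_j, u_j>.
Coefficients: <v, e_1> = -12/sqrt(12), <v, e_2> = -21/sqrt(33), <v, e_3> = -3/sqrt(550).
Square and sum: Σ |<v, e_j>|^2 = 1269/50.
Compute ||v||^2 = v·v = 27.
Deficit = 27 − 1269/50 = 81/50 ≥ 0, confirming Bessel's inequality. (The deficit equals ||v − Σ <v,e_j> e_j||^2, the squared distance from v to span{e_j}.)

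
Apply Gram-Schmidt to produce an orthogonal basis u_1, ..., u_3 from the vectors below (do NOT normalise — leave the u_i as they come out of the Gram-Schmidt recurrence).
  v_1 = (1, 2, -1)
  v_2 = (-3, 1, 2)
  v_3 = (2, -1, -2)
Orthogonal basis:
  u_1 = (1, 2, -1)
  u_2 = (-5/2, 2, 3/2)
  u_3 = (-1/3, -1/15, -7/15)

Apply the Gram-Schmidt recurrence
  u_1 = v_1
  u_i = v_i − Σ_{j<i} ((v_i · u_j) / (u_j · u_j)) · u_j.

Step by step this gives:
  u_1 = (1, 2, -1)
  u_2 = (-5/2, 2, 3/2)
  u_3 = (-1/3, -1/15, -7/15)

Orthogonality check:
  u_2 · u_1 = 0 (should be 0)
  u_3 · u_1 = 0 (should be 0)
  u_3 · u_2 = 0 (should be 0)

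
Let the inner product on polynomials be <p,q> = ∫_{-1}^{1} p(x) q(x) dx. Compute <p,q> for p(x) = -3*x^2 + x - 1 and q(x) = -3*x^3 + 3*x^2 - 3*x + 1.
<p,q> = -64/5

Expand the product: p(x)·q(x) = 9*x^5 - 12*x^4 + 15*x^3 - 9*x^2 + 4*x - 1.
∫_{-1}^{1} of each monomial x^k gives [2/(k+1) if k even, 0 if k odd]. Integrating term-by-term (or equivalently evaluating the antiderivative F(x) = 3*x^6/2 - 12*x^5/5 + 15*x^4/4 - 3*x^3 + 2*x^2 - x at the endpoints):
  F(1) − F(−1) = 17/20 − (273/20) = -64/5.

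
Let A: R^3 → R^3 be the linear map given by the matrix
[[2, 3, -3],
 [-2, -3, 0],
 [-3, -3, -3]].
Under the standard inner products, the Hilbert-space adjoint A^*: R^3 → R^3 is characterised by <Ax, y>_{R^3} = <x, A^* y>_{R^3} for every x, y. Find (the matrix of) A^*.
A^* = A^T =
[[2, -2, -3],
 [3, -3, -3],
 [-3, 0, -3]]

For real matrices with standard dot products, the defining identity <Ax, y> = <x, A^* y> gives (Ax)^T y = x^T (A^*) y, i.e. x^T A^T y = x^T (A^*) y. Since this holds for all x, y, we must have A^* = A^T. Therefore
A^* =
[[2, -2, -3],
 [3, -3, -3],
 [-3, 0, -3]].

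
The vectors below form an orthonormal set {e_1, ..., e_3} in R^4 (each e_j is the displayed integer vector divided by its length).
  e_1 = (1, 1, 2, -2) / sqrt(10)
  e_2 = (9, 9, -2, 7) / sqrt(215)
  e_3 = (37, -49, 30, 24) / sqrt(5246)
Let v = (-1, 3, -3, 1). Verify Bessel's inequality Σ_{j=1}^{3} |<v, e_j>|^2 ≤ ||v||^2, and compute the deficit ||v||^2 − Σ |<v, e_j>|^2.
Σ |<v, e_j>|^2 = 1219/61; ||v||^2 = 20; deficit = 1/61

Write each e_j = u_j / sqrt(<u_j, u_j>) where u_j is the displayed integer vector. Then <v, e_j> = <v, u_j> / sqrt(<u_j, u_j>), so |<v, e_j>|^2 = <v, u_j>^2 / <u_j, u_j>.
Coefficients: <v, e_1> = -6/sqrt(10), <v, e_2> = 31/sqrt(215), <v, e_3> = -250/sqrt(5246).
Square and sum: Σ |<v, e_j>|^2 = 1219/61.
Compute ||v||^2 = v·v = 20.
Deficit = 20 − 1219/61 = 1/61 ≥ 0, confirming Bessel's inequality. (The deficit equals ||v − Σ <v,e_j> e_j||^2, the squared distance from v to span{e_j}.)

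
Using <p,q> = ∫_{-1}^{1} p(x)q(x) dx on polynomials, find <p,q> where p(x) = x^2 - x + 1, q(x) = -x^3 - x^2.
<p,q> = -2/3

Expand the product: p(x)·q(x) = -x^5 - x^2.
∫_{-1}^{1} of each monomial x^k gives [2/(k+1) if k even, 0 if k odd]. Integrating term-by-term (or equivalently evaluating the antiderivative F(x) = -x^6/6 - x^3/3 at the endpoints):
  F(1) − F(−1) = -1/2 − (1/6) = -2/3.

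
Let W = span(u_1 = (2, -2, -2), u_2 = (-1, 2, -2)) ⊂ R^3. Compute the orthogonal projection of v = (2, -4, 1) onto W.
proj_W(v) = (32/13, -95/26, 29/26)

Set up U = [u_1 | ... | u_2] ∈ R^(3×2). The projector onto W = col(U) is P = U (U^T U)^(-1) U^T.
Compute U^T U =
  [12, -2]
  [-2, 9],
and U^T v = (10, -12).
Solve U^T U · c = U^T v for the coefficients: c = (33/52, -31/26). The projection is proj_W(v) = U c.
Check: (v - proj_W(v)) · u_1 = 0  (should be 0).
Check: (v - proj_W(v)) · u_2 = 0  (should be 0).
Result: proj_W(v) = (32/13, -95/26, 29/26).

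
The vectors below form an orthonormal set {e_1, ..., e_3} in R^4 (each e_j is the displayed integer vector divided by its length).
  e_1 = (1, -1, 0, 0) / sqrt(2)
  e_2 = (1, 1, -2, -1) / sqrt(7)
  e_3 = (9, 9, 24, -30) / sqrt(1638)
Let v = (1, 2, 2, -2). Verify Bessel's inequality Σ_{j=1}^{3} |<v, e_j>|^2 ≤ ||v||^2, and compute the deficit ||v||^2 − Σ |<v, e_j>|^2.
Σ |<v, e_j>|^2 = 153/13; ||v||^2 = 13; deficit = 16/13

Write each e_j = u_j / sqrt(<u_j, u_j>) where u_j is the displayed integer vector. Then <v, e_j> = <v, u_j> / sqrt(<u_j, u_j>), so |<v, e_j>|^2 = <v, u_j>^2 / <u_j, u_j>.
Coefficients: <v, e_1> = -1/sqrt(2), <v, e_2> = 1/sqrt(7), <v, e_3> = 135/sqrt(1638).
Square and sum: Σ |<v, e_j>|^2 = 153/13.
Compute ||v||^2 = v·v = 13.
Deficit = 13 − 153/13 = 16/13 ≥ 0, confirming Bessel's inequality. (The deficit equals ||v − Σ <v,e_j> e_j||^2, the squared distance from v to span{e_j}.)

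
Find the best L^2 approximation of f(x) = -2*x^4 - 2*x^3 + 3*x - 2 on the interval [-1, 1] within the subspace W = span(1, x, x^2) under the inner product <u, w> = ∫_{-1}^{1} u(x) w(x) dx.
g(x) = -12*x^2/7 + 9*x/5 - 64/35

The best approximation g ∈ W is the orthogonal projection of f onto W. Writing g = a_0 + a_1 x + a_2 x^2, the coefficients solve the normal equations G · a = b where
  G_{ij} = <φ_i, φ_j> and b_i = <f, φ_i>, with φ_0 = 1, φ_1 = x, φ_2 = x^2.
G =
  [2, 0, 2/3]
  [0, 2/3, 0]
  [2/3, 0, 2/5],
b = (-24/5, 6/5, -40/21).
Solving gives a_0 = -64/35, a_1 = 9/5, a_2 = -12/7, so
  g(x) = -12*x^2/7 + 9*x/5 - 64/35.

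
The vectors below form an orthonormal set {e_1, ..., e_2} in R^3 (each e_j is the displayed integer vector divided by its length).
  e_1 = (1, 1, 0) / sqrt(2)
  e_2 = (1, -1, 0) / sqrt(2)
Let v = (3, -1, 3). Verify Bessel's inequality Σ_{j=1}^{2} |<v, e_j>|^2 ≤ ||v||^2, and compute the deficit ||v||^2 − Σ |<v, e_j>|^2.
Σ |<v, e_j>|^2 = 10; ||v||^2 = 19; deficit = 9

Write each e_j = u_j / sqrt(<u_j, u_j>) where u_j is the displayed integer vector. Then <v, e_j> = <v, u_j> / sqrt(<u_j, u_j>), so |<v, e_j>|^2 = <v, u_j>^2 / <u_j, u_j>.
Coefficients: <v, e_1> = 2/sqrt(2), <v, e_2> = 4/sqrt(2).
Square and sum: Σ |<v, e_j>|^2 = 10.
Compute ||v||^2 = v·v = 19.
Deficit = 19 − 10 = 9 ≥ 0, confirming Bessel's inequality. (The deficit equals ||v − Σ <v,e_j> e_j||^2, the squared distance from v to span{e_j}.)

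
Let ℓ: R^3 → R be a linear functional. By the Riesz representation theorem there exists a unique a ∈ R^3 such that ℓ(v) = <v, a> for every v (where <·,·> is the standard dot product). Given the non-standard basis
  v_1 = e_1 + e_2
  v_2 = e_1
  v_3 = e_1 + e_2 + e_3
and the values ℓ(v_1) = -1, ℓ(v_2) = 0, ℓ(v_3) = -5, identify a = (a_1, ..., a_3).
a = (0, -1, -4)

Write a = (a_1, ..., a_3) in the standard basis. For each basis vector v_i, ℓ(v_i) = <v_i, a> is a linear equation in the a_j's. Collect the n equations into a matrix system V a = ℓ, where row i of V is v_i (expressed in the standard basis). Since V is invertible (lower-triangular with 1s on the diagonal, up to permutation), solve by back-substitution:
  V =
[[1, 1, 0],
 [1, 0, 0],
 [1, 1, 1]]
  V a = (-1, 0, -5)
Solving gives a = (0, -1, -4).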